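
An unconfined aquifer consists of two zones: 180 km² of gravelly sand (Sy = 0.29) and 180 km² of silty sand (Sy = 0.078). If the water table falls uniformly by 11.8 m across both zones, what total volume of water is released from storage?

A₁ = 180 km² = 1.8 × 10^8 m²; A₂ = 180 km² = 1.8 × 10^8 m²
ΔV₁ = 0.29 × 1.8 × 10^8 × 11.8 = 6.16 × 10^8 m³
ΔV₂ = 0.078 × 1.8 × 10^8 × 11.8 = 1.657 × 10^8 m³
ΔV = ΔV₁ + ΔV₂ = 7.816 × 10^8 m³

ΔV ≈ 7.82 × 10^8 m³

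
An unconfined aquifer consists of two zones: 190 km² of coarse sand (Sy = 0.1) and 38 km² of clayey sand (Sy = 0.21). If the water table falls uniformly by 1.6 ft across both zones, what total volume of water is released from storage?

A₁ = 190 km² = 1.9 × 10^8 m²; A₂ = 38 km² = 3.8 × 10^7 m²
Δh = 1.6 ft = 0.4877 m
ΔV₁ = 0.1 × 1.9 × 10^8 × 0.4877 = 9.266 × 10^6 m³
ΔV₂ = 0.21 × 3.8 × 10^7 × 0.4877 = 3.892 × 10^6 m³
ΔV = ΔV₁ + ΔV₂ = 1.316 × 10^7 m³

ΔV ≈ 1.32 × 10^7 m³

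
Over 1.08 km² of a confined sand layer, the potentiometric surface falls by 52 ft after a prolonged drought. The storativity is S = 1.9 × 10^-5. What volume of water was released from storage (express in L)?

A = 1.08 km² = 1.08 × 10^6 m²
Δh = 52 ft = 15.85 m
ΔV = S × A × Δh = 1.9 × 10^-5 × 1.08 × 10^6 m² × 15.85 m = 325.2 m³
ΔV = 325.2 m³ = 3.252 × 10^5 L

ΔV ≈ 3.25 × 10^5 L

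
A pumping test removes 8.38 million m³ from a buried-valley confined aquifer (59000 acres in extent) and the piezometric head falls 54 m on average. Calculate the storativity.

S ≈ 6.5 × 10^-4

A = 59000 acres = 2.388 × 10^8 m²
ΔV = 8.38 million m³ = 8.38 × 10^6 m³
S = ΔV / (A × Δh) = 8.38 × 10^6 m³ / (2.388 × 10^8 m² × 54 m) = 6.5 × 10^-4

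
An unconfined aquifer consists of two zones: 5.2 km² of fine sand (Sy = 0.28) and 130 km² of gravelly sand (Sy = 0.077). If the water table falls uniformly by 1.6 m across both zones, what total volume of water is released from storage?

A₁ = 5.2 km² = 5.2 × 10^6 m²; A₂ = 130 km² = 1.3 × 10^8 m²
ΔV₁ = 0.28 × 5.2 × 10^6 × 1.6 = 2.33 × 10^6 m³
ΔV₂ = 0.077 × 1.3 × 10^8 × 1.6 = 1.602 × 10^7 m³
ΔV = ΔV₁ + ΔV₂ = 1.835 × 10^7 m³

ΔV ≈ 1.83 × 10^7 m³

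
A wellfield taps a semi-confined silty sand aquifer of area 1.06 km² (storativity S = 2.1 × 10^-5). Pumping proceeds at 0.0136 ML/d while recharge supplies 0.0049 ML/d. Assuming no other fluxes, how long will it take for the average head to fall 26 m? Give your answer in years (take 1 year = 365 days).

t ≈ 0.182 years

A = 1.06 km² = 1.06 × 10^6 m²
ΔV = S × A × Δh = 2.1 × 10^-5 × 1.06 × 10^6 × 26 = 578.8 m³
Net withdrawal = 0.0136 − 0.0049 = 0.0087 ML/d = 8.7 m³/d
t = ΔV / Q = 578.8 m³ / 8.7 m³/d = 66.52 d
t = 66.52 d ≈ 0.1823 years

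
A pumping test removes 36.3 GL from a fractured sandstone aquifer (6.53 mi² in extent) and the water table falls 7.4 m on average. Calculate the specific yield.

A = 6.53 mi² = 1.691 × 10^7 m²
ΔV = 36.3 GL = 3.63 × 10^7 m³
Sy = ΔV / (A × Δh) = 3.63 × 10^7 m³ / (1.691 × 10^7 m² × 7.4 m) = 0.29

Sy ≈ 0.29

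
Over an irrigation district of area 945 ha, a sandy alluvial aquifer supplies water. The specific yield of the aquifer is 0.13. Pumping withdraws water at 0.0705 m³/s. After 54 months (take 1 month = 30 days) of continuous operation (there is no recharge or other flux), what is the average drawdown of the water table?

Δh ≈ 8.03 m

A = 945 ha = 9.45 × 10^6 m²
Q = 0.0705 m³/s = 6091 m³/d
t = 54 months = 1620 d
ΔV = Q × t = 6091 m³/d × 1620 d = 9.868 × 10^6 m³
Δh = ΔV / (Sy × A) = 9.868 × 10^6 / (0.13 × 9.45 × 10^6) = 8.032 m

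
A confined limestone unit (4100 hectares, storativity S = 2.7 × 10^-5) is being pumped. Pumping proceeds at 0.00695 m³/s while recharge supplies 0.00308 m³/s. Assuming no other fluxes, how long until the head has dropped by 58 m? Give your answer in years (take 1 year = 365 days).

t ≈ 0.526 years

A = 4100 hectares = 4.1 × 10^7 m²
ΔV = S × A × Δh = 2.7 × 10^-5 × 4.1 × 10^7 × 58 = 64210 m³
Net withdrawal = 0.00695 − 0.00308 = 0.00387 m³/s = 334.4 m³/d
t = ΔV / Q = 64210 m³ / 334.4 m³/d = 192 d
t = 192 d ≈ 0.5261 years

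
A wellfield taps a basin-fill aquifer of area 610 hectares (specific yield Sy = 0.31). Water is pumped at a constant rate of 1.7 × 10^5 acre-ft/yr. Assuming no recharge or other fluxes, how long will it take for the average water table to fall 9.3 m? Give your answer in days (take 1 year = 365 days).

A = 610 hectares = 6.1 × 10^6 m²
ΔV = Sy × A × Δh = 0.31 × 6.1 × 10^6 × 9.3 = 1.759 × 10^7 m³
Q = 1.7 × 10^5 acre-ft/yr = 5.745 × 10^5 m³/d
t = ΔV / Q = 1.759 × 10^7 m³ / 5.745 × 10^5 m³/d = 30.61 d

t ≈ 30.6 days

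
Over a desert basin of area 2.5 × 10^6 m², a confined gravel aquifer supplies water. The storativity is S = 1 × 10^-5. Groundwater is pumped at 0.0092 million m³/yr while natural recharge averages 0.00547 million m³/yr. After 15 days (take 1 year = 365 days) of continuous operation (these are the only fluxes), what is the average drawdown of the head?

Net abstraction = 0.0092 − 0.00547 = 0.00373 million m³/yr
Q_net = 0.00373 million m³/yr = 10.22 m³/d
ΔV = Q × t = 10.22 m³/d × 15 d = 153.3 m³
Δh = ΔV / (S × A) = 153.3 / (1 × 10^-5 × 2.5 × 10^6) = 6.132 m

Δh ≈ 6.13 m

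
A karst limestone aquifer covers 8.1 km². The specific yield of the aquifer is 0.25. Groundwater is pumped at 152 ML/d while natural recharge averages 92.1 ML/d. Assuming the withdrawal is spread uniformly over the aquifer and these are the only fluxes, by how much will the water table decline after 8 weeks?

A = 8.1 km² = 8.1 × 10^6 m²
Net abstraction = 152 − 92.1 = 59.9 ML/d
Q_net = 59.9 ML/d = 59900 m³/d
t = 8 weeks = 56 d
ΔV = Q × t = 59900 m³/d × 56 d = 3.354 × 10^6 m³
Δh = ΔV / (Sy × A) = 3.354 × 10^6 / (0.25 × 8.1 × 10^6) = 1.656 m

Δh ≈ 1.66 m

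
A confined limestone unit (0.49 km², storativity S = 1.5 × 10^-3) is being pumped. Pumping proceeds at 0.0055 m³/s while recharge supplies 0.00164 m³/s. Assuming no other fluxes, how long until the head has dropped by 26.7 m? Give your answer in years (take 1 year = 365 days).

t ≈ 0.161 years

A = 0.49 km² = 4.9 × 10^5 m²
ΔV = S × A × Δh = 0.0015 × 4.9 × 10^5 × 26.7 = 19620 m³
Net withdrawal = 0.0055 − 0.00164 = 0.00386 m³/s = 333.5 m³/d
t = ΔV / Q = 19620 m³ / 333.5 m³/d = 58.84 d
t = 58.84 d ≈ 0.1612 years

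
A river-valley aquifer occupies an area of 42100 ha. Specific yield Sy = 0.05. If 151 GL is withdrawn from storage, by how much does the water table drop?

Δh ≈ 7.17 m

A = 42100 ha = 4.21 × 10^8 m²
ΔV = 151 GL = 1.51 × 10^8 m³
Δh = ΔV / (Sy × A) = 1.51 × 10^8 m³ / (0.05 × 4.21 × 10^8 m²) = 7.173 m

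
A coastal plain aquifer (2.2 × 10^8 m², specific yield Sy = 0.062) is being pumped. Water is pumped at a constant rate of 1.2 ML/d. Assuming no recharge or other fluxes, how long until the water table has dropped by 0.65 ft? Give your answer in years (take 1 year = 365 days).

Δh = 0.65 ft = 0.1981 m
ΔV = Sy × A × Δh = 0.062 × 2.2 × 10^8 × 0.1981 = 2.702 × 10^6 m³
Q = 1.2 ML/d = 1200 m³/d
t = ΔV / Q = 2.702 × 10^6 m³ / 1200 m³/d = 2252 d
t = 2252 d ≈ 6.17 years

t ≈ 6.17 years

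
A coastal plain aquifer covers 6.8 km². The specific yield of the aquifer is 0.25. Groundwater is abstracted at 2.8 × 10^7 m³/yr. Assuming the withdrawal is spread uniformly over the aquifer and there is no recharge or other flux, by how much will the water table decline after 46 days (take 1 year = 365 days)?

A = 6.8 km² = 6.8 × 10^6 m²
Q = 2.8 × 10^7 m³/yr = 76710 m³/d
ΔV = Q × t = 76710 m³/d × 46 d = 3.529 × 10^6 m³
Δh = ΔV / (Sy × A) = 3.529 × 10^6 / (0.25 × 6.8 × 10^6) = 2.076 m

Δh ≈ 2.08 m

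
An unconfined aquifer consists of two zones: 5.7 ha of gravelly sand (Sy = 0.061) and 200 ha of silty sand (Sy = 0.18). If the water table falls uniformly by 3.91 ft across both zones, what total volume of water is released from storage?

ΔV ≈ 4.33 × 10^5 m³

A₁ = 5.7 ha = 57000 m²; A₂ = 200 ha = 2 × 10^6 m²
Δh = 3.91 ft = 1.192 m
ΔV₁ = 0.061 × 57000 × 1.192 = 4144 m³
ΔV₂ = 0.18 × 2 × 10^6 × 1.192 = 4.29 × 10^5 m³
ΔV = ΔV₁ + ΔV₂ = 4.332 × 10^5 m³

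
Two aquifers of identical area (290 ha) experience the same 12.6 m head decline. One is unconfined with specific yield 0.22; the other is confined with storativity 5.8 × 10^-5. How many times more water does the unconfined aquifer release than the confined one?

A = 290 ha = 2.9 × 10^6 m²
Unconfined: ΔV_u = Sy × A × Δh = 0.22 × 2.9 × 10^6 × 12.6 = 8.039 × 10^6 m³
Confined: ΔV_c = S × A × Δh = 5.8 × 10^-5 × 2.9 × 10^6 × 12.6 = 2119 m³
Ratio = ΔV_u / ΔV_c = Sy / S = 0.22 / 5.8 × 10^-5 = 3793

ΔV_u / ΔV_c ≈ 3790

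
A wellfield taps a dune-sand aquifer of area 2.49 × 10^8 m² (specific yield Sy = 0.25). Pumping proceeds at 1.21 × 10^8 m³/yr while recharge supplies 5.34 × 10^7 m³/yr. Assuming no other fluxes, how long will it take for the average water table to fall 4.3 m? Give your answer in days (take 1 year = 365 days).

t ≈ 1450 days

ΔV = Sy × A × Δh = 0.25 × 2.49 × 10^8 × 4.3 = 2.677 × 10^8 m³
Net withdrawal = 1.21 × 10^8 − 5.34 × 10^7 = 6.76 × 10^7 m³/yr = 1.852 × 10^5 m³/d
t = ΔV / Q = 2.677 × 10^8 m³ / 1.852 × 10^5 m³/d = 1445 d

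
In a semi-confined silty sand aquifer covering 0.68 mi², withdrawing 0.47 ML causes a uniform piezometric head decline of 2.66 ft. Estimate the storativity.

S ≈ 3.3 × 10^-4

A = 0.68 mi² = 1.761 × 10^6 m²
Δh = 2.66 ft = 0.8108 m
ΔV = 0.47 ML = 470 m³
S = ΔV / (A × Δh) = 470 m³ / (1.761 × 10^6 m² × 0.8108 m) = 3.292 × 10^-4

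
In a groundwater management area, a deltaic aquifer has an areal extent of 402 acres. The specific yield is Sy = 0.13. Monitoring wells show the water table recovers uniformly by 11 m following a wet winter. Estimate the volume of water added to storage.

ΔV ≈ 2.33 × 10^6 m³

A = 402 acres = 1.627 × 10^6 m²
ΔV = Sy × A × Δh = 0.13 × 1.627 × 10^6 m² × 11 m = 2.326 × 10^6 m³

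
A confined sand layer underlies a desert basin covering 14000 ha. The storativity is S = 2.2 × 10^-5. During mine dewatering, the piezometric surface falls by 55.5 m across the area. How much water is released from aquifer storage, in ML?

ΔV ≈ 171 ML

A = 14000 ha = 1.4 × 10^8 m²
ΔV = S × A × Δh = 2.2 × 10^-5 × 1.4 × 10^8 m² × 55.5 m = 1.709 × 10^5 m³
ΔV = 1.709 × 10^5 m³ = 170.9 ML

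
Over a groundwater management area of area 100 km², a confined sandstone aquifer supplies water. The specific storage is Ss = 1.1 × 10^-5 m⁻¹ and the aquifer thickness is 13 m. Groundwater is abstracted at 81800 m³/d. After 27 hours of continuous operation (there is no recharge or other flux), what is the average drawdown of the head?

Δh ≈ 6.44 m

S = Ss × b = 1.1 × 10^-5 m⁻¹ × 13 m = 1.43 × 10^-4
A = 100 km² = 1 × 10^8 m²
t = 27 hours = 1.125 d
ΔV = Q × t = 81800 m³/d × 1.125 d = 92020 m³
Δh = ΔV / (S × A) = 92020 / (1.43 × 10^-4 × 1 × 10^8) = 6.435 m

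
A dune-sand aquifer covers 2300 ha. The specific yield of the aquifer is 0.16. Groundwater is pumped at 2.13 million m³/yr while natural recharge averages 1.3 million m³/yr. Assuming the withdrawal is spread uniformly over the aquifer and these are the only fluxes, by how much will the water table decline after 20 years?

Δh ≈ 4.51 m

A = 2300 ha = 2.3 × 10^7 m²
Net abstraction = 2.13 − 1.3 = 0.83 million m³/yr
Q_net = 0.83 million m³/yr = 2274 m³/d
t = 20 years = 7300 d
ΔV = Q × t = 2274 m³/d × 7300 d = 1.66 × 10^7 m³
Δh = ΔV / (Sy × A) = 1.66 × 10^7 / (0.16 × 2.3 × 10^7) = 4.511 m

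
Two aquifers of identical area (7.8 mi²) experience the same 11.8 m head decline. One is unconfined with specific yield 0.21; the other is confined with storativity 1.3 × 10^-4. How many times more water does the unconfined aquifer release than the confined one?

A = 7.8 mi² = 2.02 × 10^7 m²
Unconfined: ΔV_u = Sy × A × Δh = 0.21 × 2.02 × 10^7 × 11.8 = 5.006 × 10^7 m³
Confined: ΔV_c = S × A × Δh = 1.3 × 10^-4 × 2.02 × 10^7 × 11.8 = 30990 m³
Ratio = ΔV_u / ΔV_c = Sy / S = 0.21 / 1.3 × 10^-4 = 1615

ΔV_u / ΔV_c ≈ 1620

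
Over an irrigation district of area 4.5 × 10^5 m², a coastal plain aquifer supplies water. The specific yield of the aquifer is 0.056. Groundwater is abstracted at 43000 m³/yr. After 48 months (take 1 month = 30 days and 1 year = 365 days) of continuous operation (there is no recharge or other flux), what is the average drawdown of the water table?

Δh ≈ 6.73 m

Q = 43000 m³/yr = 117.8 m³/d
t = 48 months = 1440 d
ΔV = Q × t = 117.8 m³/d × 1440 d = 1.696 × 10^5 m³
Δh = ΔV / (Sy × A) = 1.696 × 10^5 / (0.056 × 4.5 × 10^5) = 6.732 m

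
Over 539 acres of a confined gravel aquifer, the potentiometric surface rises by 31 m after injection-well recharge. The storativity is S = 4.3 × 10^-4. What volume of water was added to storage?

ΔV ≈ 29100 m³

A = 539 acres = 2.181 × 10^6 m²
ΔV = S × A × Δh = 4.3 × 10^-4 × 2.181 × 10^6 m² × 31 m = 29080 m³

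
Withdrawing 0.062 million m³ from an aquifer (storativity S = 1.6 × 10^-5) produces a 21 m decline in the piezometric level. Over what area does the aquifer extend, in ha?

ΔV = 0.062 million m³ = 62000 m³
A = ΔV / (S × Δh) = 62000 / (1.6 × 10^-5 × 21) = 1.845 × 10^8 m²
A = 1.845 × 10^8 m² = 18450 ha

A ≈ 18500 ha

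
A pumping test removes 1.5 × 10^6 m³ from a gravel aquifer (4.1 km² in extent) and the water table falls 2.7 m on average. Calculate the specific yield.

A = 4.1 km² = 4.1 × 10^6 m²
Sy = ΔV / (A × Δh) = 1.5 × 10^6 m³ / (4.1 × 10^6 m² × 2.7 m) = 0.1355

Sy ≈ 0.14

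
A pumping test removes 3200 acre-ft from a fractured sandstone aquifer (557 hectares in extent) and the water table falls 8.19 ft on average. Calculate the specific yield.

A = 557 hectares = 5.57 × 10^6 m²
Δh = 8.19 ft = 2.496 m
ΔV = 3200 acre-ft = 3.947 × 10^6 m³
Sy = ΔV / (A × Δh) = 3.947 × 10^6 m³ / (5.57 × 10^6 m² × 2.496 m) = 0.2839

Sy ≈ 0.28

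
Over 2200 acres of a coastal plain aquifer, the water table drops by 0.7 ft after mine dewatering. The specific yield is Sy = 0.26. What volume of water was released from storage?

ΔV ≈ 4.94 × 10^5 m³

A = 2200 acres = 8.903 × 10^6 m²
Δh = 0.7 ft = 0.2134 m
ΔV = Sy × A × Δh = 0.26 × 8.903 × 10^6 m² × 0.2134 m = 4.939 × 10^5 m³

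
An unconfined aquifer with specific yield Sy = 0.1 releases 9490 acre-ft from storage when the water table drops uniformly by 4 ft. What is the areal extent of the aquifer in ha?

Δh = 4 ft = 1.219 m
ΔV = 9490 acre-ft = 1.171 × 10^7 m³
A = ΔV / (Sy × Δh) = 1.171 × 10^7 / (0.1 × 1.219) = 9.601 × 10^7 m²
A = 9.601 × 10^7 m² = 9601 ha

A ≈ 9600 ha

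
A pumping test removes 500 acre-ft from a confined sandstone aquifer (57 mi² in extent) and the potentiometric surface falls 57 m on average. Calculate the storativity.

A = 57 mi² = 1.476 × 10^8 m²
ΔV = 500 acre-ft = 6.167 × 10^5 m³
S = ΔV / (A × Δh) = 6.167 × 10^5 m³ / (1.476 × 10^8 m² × 57 m) = 7.329 × 10^-5

S ≈ 7.3 × 10^-5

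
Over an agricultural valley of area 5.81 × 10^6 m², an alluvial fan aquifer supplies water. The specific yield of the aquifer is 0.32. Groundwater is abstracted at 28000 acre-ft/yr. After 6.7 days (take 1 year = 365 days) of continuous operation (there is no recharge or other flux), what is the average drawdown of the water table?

Δh ≈ 0.341 m

Q = 28000 acre-ft/yr = 94620 m³/d
ΔV = Q × t = 94620 m³/d × 6.7 d = 6.34 × 10^5 m³
Δh = ΔV / (Sy × A) = 6.34 × 10^5 / (0.32 × 5.81 × 10^6) = 0.341 m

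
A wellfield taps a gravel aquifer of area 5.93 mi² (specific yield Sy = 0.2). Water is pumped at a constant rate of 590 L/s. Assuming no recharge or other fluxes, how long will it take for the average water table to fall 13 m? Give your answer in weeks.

t ≈ 112 weeks

A = 5.93 mi² = 1.536 × 10^7 m²
ΔV = Sy × A × Δh = 0.2 × 1.536 × 10^7 × 13 = 3.993 × 10^7 m³
Q = 590 L/s = 50980 m³/d
t = ΔV / Q = 3.993 × 10^7 m³ / 50980 m³/d = 783.4 d
t = 783.4 d ≈ 111.9 weeks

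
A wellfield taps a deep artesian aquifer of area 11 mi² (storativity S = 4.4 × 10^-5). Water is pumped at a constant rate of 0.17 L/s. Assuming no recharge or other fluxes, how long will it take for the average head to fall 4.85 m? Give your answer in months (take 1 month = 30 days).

A = 11 mi² = 2.849 × 10^7 m²
ΔV = S × A × Δh = 4.4 × 10^-5 × 2.849 × 10^7 × 4.85 = 6080 m³
Q = 0.17 L/s = 14.69 m³/d
t = ΔV / Q = 6080 m³ / 14.69 m³/d = 413.9 d
t = 413.9 d ≈ 13.8 months

t ≈ 13.8 months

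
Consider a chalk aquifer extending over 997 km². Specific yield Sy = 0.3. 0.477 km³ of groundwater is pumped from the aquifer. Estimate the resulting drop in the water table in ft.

Δh ≈ 5.23 ft

A = 997 km² = 9.97 × 10^8 m²
ΔV = 0.477 km³ = 4.77 × 10^8 m³
Δh = ΔV / (Sy × A) = 4.77 × 10^8 m³ / (0.3 × 9.97 × 10^8 m²) = 1.595 m
Δh = 1.595 m = 5.232 ft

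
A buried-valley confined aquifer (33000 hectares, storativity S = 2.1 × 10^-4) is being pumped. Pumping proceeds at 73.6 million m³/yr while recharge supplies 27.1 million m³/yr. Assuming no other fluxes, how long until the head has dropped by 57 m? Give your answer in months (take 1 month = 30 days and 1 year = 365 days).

t ≈ 1.03 months

A = 33000 hectares = 3.3 × 10^8 m²
ΔV = S × A × Δh = 2.1 × 10^-4 × 3.3 × 10^8 × 57 = 3.95 × 10^6 m³
Net withdrawal = 73.6 − 27.1 = 46.5 million m³/yr = 1.274 × 10^5 m³/d
t = ΔV / Q = 3.95 × 10^6 m³ / 1.274 × 10^5 m³/d = 31.01 d
t = 31.01 d ≈ 1.034 months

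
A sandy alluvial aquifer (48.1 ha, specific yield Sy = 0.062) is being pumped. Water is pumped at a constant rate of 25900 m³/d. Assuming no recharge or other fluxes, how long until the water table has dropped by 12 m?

A = 48.1 ha = 4.81 × 10^5 m²
ΔV = Sy × A × Δh = 0.062 × 4.81 × 10^5 × 12 = 3.579 × 10^5 m³
t = ΔV / Q = 3.579 × 10^5 m³ / 25900 m³/d = 13.82 d

t ≈ 13.8 days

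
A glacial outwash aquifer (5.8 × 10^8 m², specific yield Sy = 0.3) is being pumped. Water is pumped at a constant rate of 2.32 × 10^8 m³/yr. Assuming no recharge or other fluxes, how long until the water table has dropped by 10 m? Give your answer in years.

t ≈ 7.5 years

ΔV = Sy × A × Δh = 0.3 × 5.8 × 10^8 × 10 = 1.74 × 10^9 m³
Q = 2.32 × 10^8 m³/yr = 6.356 × 10^5 m³/d
t = ΔV / Q = 1.74 × 10^9 m³ / 6.356 × 10^5 m³/d = 2738 d
t = 2738 d ≈ 7.5 years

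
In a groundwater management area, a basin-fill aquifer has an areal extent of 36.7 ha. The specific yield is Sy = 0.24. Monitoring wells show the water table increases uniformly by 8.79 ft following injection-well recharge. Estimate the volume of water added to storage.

ΔV ≈ 2.36 × 10^5 m³

A = 36.7 ha = 3.67 × 10^5 m²
Δh = 8.79 ft = 2.679 m
ΔV = Sy × A × Δh = 0.24 × 3.67 × 10^5 m² × 2.679 m = 2.36 × 10^5 m³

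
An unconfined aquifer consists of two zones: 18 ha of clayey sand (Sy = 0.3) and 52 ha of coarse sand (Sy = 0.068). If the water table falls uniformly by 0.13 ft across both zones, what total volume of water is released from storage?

A₁ = 18 ha = 1.8 × 10^5 m²; A₂ = 52 ha = 5.2 × 10^5 m²
Δh = 0.13 ft = 0.03962 m
ΔV₁ = 0.3 × 1.8 × 10^5 × 0.03962 = 2140 m³
ΔV₂ = 0.068 × 5.2 × 10^5 × 0.03962 = 1401 m³
ΔV = ΔV₁ + ΔV₂ = 3541 m³

ΔV ≈ 3540 m³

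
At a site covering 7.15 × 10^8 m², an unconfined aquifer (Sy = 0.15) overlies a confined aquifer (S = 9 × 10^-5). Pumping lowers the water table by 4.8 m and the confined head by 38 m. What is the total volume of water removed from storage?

ΔV ≈ 5.17 × 10^8 m³

Unconfined: ΔV_u = Sy × A × Δh_u = 0.15 × 7.15 × 10^8 × 4.8 = 5.148 × 10^8 m³
Confined: ΔV_c = S × A × Δh_c = 9 × 10^-5 × 7.15 × 10^8 × 38 = 2.445 × 10^6 m³
Total ΔV = 5.148 × 10^8 + 2.445 × 10^6 = 5.172 × 10^8 m³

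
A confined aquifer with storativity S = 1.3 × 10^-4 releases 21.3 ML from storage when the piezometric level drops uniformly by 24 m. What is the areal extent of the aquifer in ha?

ΔV = 21.3 ML = 21300 m³
A = ΔV / (S × Δh) = 21300 / (1.3 × 10^-4 × 24) = 6.827 × 10^6 m²
A = 6.827 × 10^6 m² = 682.7 ha

A ≈ 683 ha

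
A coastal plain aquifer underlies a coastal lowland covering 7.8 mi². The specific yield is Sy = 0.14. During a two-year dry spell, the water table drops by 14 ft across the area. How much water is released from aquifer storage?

ΔV ≈ 1.21 × 10^7 m³

A = 7.8 mi² = 2.02 × 10^7 m²
Δh = 14 ft = 4.267 m
ΔV = Sy × A × Δh = 0.14 × 2.02 × 10^7 m² × 4.267 m = 1.207 × 10^7 m³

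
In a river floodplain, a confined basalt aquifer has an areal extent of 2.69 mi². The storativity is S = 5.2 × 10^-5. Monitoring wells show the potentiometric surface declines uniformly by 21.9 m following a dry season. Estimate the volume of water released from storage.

A = 2.69 mi² = 6.967 × 10^6 m²
ΔV = S × A × Δh = 5.2 × 10^-5 × 6.967 × 10^6 m² × 21.9 m = 7934 m³

ΔV ≈ 7930 m³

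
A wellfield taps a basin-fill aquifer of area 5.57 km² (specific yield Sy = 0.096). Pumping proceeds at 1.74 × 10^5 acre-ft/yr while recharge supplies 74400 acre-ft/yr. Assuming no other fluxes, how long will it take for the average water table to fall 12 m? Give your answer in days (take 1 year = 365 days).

A = 5.57 km² = 5.57 × 10^6 m²
ΔV = Sy × A × Δh = 0.096 × 5.57 × 10^6 × 12 = 6.417 × 10^6 m³
Net withdrawal = 1.74 × 10^5 − 74400 = 99600 acre-ft/yr = 3.366 × 10^5 m³/d
t = ΔV / Q = 6.417 × 10^6 m³ / 3.366 × 10^5 m³/d = 19.06 d

t ≈ 19.1 days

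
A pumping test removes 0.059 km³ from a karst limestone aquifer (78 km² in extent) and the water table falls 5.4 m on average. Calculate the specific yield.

A = 78 km² = 7.8 × 10^7 m²
ΔV = 0.059 km³ = 5.9 × 10^7 m³
Sy = ΔV / (A × Δh) = 5.9 × 10^7 m³ / (7.8 × 10^7 m² × 5.4 m) = 0.1401

Sy ≈ 0.14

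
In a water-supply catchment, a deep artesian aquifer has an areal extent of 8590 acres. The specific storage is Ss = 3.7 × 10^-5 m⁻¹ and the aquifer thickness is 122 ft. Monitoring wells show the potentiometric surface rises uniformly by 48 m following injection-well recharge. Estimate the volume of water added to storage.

b = 122 ft = 37.19 m
S = Ss × b = 3.7 × 10^-5 m⁻¹ × 37.19 m = 1.376 × 10^-3
A = 8590 acres = 3.476 × 10^7 m²
ΔV = S × A × Δh = 0.001376 × 3.476 × 10^7 m² × 48 m = 2.296 × 10^6 m³

ΔV ≈ 2.3 × 10^6 m³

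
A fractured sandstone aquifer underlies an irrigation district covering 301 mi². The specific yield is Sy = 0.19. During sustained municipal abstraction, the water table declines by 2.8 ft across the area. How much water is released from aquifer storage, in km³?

ΔV ≈ 0.126 km³

A = 301 mi² = 7.796 × 10^8 m²
Δh = 2.8 ft = 0.8534 m
ΔV = Sy × A × Δh = 0.19 × 7.796 × 10^8 m² × 0.8534 m = 1.264 × 10^8 m³
ΔV = 1.264 × 10^8 m³ = 0.1264 km³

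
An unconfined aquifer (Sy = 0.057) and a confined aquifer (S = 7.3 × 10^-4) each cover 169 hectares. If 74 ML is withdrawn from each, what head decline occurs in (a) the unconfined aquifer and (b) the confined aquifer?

Δh_u ≈ 0.768 m; Δh_c ≈ 60 m

A = 169 hectares = 1.69 × 10^6 m²
ΔV = 74 ML = 74000 m³
Unconfined: Δh_u = ΔV/(Sy·A) = 74000/(0.057 × 1.69 × 10^6) = 0.7682 m
Confined: Δh_c = ΔV/(S·A) = 74000/(7.3 × 10^-4 × 1.69 × 10^6) = 59.98 m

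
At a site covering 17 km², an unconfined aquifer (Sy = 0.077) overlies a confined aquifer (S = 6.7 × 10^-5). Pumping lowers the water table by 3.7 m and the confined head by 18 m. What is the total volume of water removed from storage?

A = 17 km² = 1.7 × 10^7 m²
Unconfined: ΔV_u = Sy × A × Δh_u = 0.077 × 1.7 × 10^7 × 3.7 = 4.843 × 10^6 m³
Confined: ΔV_c = S × A × Δh_c = 6.7 × 10^-5 × 1.7 × 10^7 × 18 = 20500 m³
Total ΔV = 4.843 × 10^6 + 20500 = 4.864 × 10^6 m³

ΔV ≈ 4.86 × 10^6 m³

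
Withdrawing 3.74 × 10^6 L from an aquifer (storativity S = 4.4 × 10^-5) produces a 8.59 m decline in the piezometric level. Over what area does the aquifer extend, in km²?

ΔV = 3.74 × 10^6 L = 3740 m³
A = ΔV / (S × Δh) = 3740 / (4.4 × 10^-5 × 8.59) = 9.895 × 10^6 m²
A = 9.895 × 10^6 m² = 9.895 km²

A ≈ 9.9 km²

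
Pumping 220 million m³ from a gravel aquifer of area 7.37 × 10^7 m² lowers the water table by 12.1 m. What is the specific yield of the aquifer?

Sy ≈ 0.25

ΔV = 220 million m³ = 2.2 × 10^8 m³
Sy = ΔV / (A × Δh) = 2.2 × 10^8 m³ / (7.37 × 10^7 m² × 12.1 m) = 0.2467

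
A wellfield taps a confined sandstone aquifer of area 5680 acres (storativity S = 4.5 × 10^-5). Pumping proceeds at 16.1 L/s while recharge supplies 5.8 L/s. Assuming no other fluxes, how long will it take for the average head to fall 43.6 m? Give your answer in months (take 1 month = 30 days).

A = 5680 acres = 2.299 × 10^7 m²
ΔV = S × A × Δh = 4.5 × 10^-5 × 2.299 × 10^7 × 43.6 = 45100 m³
Net withdrawal = 16.1 − 5.8 = 10.3 L/s = 889.9 m³/d
t = ΔV / Q = 45100 m³ / 889.9 m³/d = 50.68 d
t = 50.68 d ≈ 1.689 months

t ≈ 1.69 months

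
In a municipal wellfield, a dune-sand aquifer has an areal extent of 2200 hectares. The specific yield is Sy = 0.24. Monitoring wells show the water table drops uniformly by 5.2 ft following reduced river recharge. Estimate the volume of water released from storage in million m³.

A = 2200 hectares = 2.2 × 10^7 m²
Δh = 5.2 ft = 1.585 m
ΔV = Sy × A × Δh = 0.24 × 2.2 × 10^7 m² × 1.585 m = 8.369 × 10^6 m³
ΔV = 8.369 × 10^6 m³ = 8.369 million m³

ΔV ≈ 8.37 million m³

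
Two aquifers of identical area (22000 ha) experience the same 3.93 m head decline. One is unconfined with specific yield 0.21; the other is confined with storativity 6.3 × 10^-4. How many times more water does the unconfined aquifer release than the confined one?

A = 22000 ha = 2.2 × 10^8 m²
Unconfined: ΔV_u = Sy × A × Δh = 0.21 × 2.2 × 10^8 × 3.93 = 1.816 × 10^8 m³
Confined: ΔV_c = S × A × Δh = 6.3 × 10^-4 × 2.2 × 10^8 × 3.93 = 5.447 × 10^5 m³
Ratio = ΔV_u / ΔV_c = Sy / S = 0.21 / 6.3 × 10^-4 = 333.3

ΔV_u / ΔV_c ≈ 333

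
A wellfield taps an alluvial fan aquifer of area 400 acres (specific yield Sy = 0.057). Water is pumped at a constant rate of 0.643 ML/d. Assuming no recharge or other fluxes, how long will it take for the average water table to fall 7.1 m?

t ≈ 1020 days

A = 400 acres = 1.619 × 10^6 m²
ΔV = Sy × A × Δh = 0.057 × 1.619 × 10^6 × 7.1 = 6.551 × 10^5 m³
Q = 0.643 ML/d = 643 m³/d
t = ΔV / Q = 6.551 × 10^5 m³ / 643 m³/d = 1019 d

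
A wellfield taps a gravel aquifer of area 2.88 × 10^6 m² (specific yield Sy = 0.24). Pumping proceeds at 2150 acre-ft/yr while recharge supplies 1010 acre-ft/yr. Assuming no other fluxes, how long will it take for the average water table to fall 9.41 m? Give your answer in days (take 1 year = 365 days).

t ≈ 1690 days

ΔV = Sy × A × Δh = 0.24 × 2.88 × 10^6 × 9.41 = 6.504 × 10^6 m³
Net withdrawal = 2150 − 1010 = 1140 acre-ft/yr = 3853 m³/d
t = ΔV / Q = 6.504 × 10^6 m³ / 3853 m³/d = 1688 d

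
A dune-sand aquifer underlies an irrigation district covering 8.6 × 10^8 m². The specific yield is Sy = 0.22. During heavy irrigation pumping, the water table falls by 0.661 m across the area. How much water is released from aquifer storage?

ΔV ≈ 1.25 × 10^8 m³

ΔV = Sy × A × Δh = 0.22 × 8.6 × 10^8 m² × 0.661 m = 1.251 × 10^8 m³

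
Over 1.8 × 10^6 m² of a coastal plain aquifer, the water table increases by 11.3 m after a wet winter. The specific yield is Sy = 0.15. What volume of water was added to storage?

ΔV = Sy × A × Δh = 0.15 × 1.8 × 10^6 m² × 11.3 m = 3.051 × 10^6 m³

ΔV ≈ 3.05 × 10^6 m³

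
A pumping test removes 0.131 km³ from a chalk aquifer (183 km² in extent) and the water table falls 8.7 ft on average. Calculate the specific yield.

A = 183 km² = 1.83 × 10^8 m²
Δh = 8.7 ft = 2.652 m
ΔV = 0.131 km³ = 1.31 × 10^8 m³
Sy = ΔV / (A × Δh) = 1.31 × 10^8 m³ / (1.83 × 10^8 m² × 2.652 m) = 0.27

Sy ≈ 0.27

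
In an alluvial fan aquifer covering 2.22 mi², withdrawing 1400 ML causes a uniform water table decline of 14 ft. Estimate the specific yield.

Sy ≈ 0.057

A = 2.22 mi² = 5.75 × 10^6 m²
Δh = 14 ft = 4.267 m
ΔV = 1400 ML = 1.4 × 10^6 m³
Sy = ΔV / (A × Δh) = 1.4 × 10^6 m³ / (5.75 × 10^6 m² × 4.267 m) = 0.05706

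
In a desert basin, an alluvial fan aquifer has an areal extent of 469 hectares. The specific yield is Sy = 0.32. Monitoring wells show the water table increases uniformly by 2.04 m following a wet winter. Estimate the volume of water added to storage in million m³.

A = 469 hectares = 4.69 × 10^6 m²
ΔV = Sy × A × Δh = 0.32 × 4.69 × 10^6 m² × 2.04 m = 3.062 × 10^6 m³
ΔV = 3.062 × 10^6 m³ = 3.062 million m³

ΔV ≈ 3.06 million m³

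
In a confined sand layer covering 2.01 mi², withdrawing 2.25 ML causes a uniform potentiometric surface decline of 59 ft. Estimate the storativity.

A = 2.01 mi² = 5.206 × 10^6 m²
Δh = 59 ft = 17.98 m
ΔV = 2.25 ML = 2250 m³
S = ΔV / (A × Δh) = 2250 m³ / (5.206 × 10^6 m² × 17.98 m) = 2.403 × 10^-5

S ≈ 2.4 × 10^-5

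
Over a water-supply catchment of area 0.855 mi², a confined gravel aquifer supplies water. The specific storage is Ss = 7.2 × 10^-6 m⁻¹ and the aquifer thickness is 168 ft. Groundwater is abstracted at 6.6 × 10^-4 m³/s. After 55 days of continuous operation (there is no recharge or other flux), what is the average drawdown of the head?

b = 168 ft = 51.21 m
S = Ss × b = 7.2 × 10^-6 m⁻¹ × 51.21 m = 3.687 × 10^-4
A = 0.855 mi² = 2.214 × 10^6 m²
Q = 6.6 × 10^-4 m³/s = 57.02 m³/d
ΔV = Q × t = 57.02 m³/d × 55 d = 3136 m³
Δh = ΔV / (S × A) = 3136 / (3.687 × 10^-4 × 2.214 × 10^6) = 3.841 m

Δh ≈ 3.84 m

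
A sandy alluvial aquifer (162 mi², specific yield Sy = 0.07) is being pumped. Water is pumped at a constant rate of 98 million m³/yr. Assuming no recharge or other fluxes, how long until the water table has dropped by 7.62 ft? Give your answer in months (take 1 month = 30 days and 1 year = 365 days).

A = 162 mi² = 4.196 × 10^8 m²
Δh = 7.62 ft = 2.323 m
ΔV = Sy × A × Δh = 0.07 × 4.196 × 10^8 × 2.323 = 6.822 × 10^7 m³
Q = 98 million m³/yr = 2.685 × 10^5 m³/d
t = ΔV / Q = 6.822 × 10^7 m³ / 2.685 × 10^5 m³/d = 254.1 d
t = 254.1 d ≈ 8.469 months

t ≈ 8.47 months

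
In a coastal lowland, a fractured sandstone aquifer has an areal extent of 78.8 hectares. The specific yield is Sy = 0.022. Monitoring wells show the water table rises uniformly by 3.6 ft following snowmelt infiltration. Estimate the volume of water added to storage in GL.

ΔV ≈ 0.019 GL

A = 78.8 hectares = 7.88 × 10^5 m²
Δh = 3.6 ft = 1.097 m
ΔV = Sy × A × Δh = 0.022 × 7.88 × 10^5 m² × 1.097 m = 19020 m³
ΔV = 19020 m³ = 0.01902 GL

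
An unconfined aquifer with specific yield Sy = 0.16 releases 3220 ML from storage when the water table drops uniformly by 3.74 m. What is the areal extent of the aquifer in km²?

A ≈ 5.38 km²

ΔV = 3220 ML = 3.22 × 10^6 m³
A = ΔV / (Sy × Δh) = 3.22 × 10^6 / (0.16 × 3.74) = 5.381 × 10^6 m²
A = 5.381 × 10^6 m² = 5.381 km²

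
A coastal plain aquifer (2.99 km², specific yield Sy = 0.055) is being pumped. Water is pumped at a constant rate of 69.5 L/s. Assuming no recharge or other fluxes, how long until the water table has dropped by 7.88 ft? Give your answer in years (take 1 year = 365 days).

A = 2.99 km² = 2.99 × 10^6 m²
Δh = 7.88 ft = 2.402 m
ΔV = Sy × A × Δh = 0.055 × 2.99 × 10^6 × 2.402 = 3.95 × 10^5 m³
Q = 69.5 L/s = 6005 m³/d
t = ΔV / Q = 3.95 × 10^5 m³ / 6005 m³/d = 65.78 d
t = 65.78 d ≈ 0.1802 years

t ≈ 0.18 years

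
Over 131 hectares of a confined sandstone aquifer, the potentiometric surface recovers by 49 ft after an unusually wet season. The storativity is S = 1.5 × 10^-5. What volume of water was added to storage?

A = 131 hectares = 1.31 × 10^6 m²
Δh = 49 ft = 14.94 m
ΔV = S × A × Δh = 1.5 × 10^-5 × 1.31 × 10^6 m² × 14.94 m = 293.5 m³

ΔV ≈ 293 m³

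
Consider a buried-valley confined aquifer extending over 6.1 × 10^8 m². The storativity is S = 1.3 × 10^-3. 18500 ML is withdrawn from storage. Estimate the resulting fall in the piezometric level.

ΔV = 18500 ML = 1.85 × 10^7 m³
Δh = ΔV / (S × A) = 1.85 × 10^7 m³ / (0.0013 × 6.1 × 10^8 m²) = 23.33 m

Δh ≈ 23.3 m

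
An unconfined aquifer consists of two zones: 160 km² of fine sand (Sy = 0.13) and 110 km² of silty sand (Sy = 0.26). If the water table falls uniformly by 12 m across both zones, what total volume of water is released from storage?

A₁ = 160 km² = 1.6 × 10^8 m²; A₂ = 110 km² = 1.1 × 10^8 m²
ΔV₁ = 0.13 × 1.6 × 10^8 × 12 = 2.496 × 10^8 m³
ΔV₂ = 0.26 × 1.1 × 10^8 × 12 = 3.432 × 10^8 m³
ΔV = ΔV₁ + ΔV₂ = 5.928 × 10^8 m³

ΔV ≈ 5.93 × 10^8 m³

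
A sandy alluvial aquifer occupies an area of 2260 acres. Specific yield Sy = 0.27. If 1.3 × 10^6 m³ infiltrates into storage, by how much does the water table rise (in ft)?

A = 2260 acres = 9.146 × 10^6 m²
Δh = ΔV / (Sy × A) = 1.3 × 10^6 m³ / (0.27 × 9.146 × 10^6 m²) = 0.5264 m
Δh = 0.5264 m = 1.727 ft

Δh ≈ 1.73 ft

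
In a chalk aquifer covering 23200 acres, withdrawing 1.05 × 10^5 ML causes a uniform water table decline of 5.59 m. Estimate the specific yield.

A = 23200 acres = 9.389 × 10^7 m²
ΔV = 1.05 × 10^5 ML = 1.05 × 10^8 m³
Sy = ΔV / (A × Δh) = 1.05 × 10^8 m³ / (9.389 × 10^7 m² × 5.59 m) = 0.2001

Sy ≈ 0.2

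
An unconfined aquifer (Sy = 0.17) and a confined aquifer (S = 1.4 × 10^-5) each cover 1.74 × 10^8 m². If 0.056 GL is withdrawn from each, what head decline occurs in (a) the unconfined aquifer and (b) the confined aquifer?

ΔV = 0.056 GL = 56000 m³
Unconfined: Δh_u = ΔV/(Sy·A) = 56000/(0.17 × 1.74 × 10^8) = 0.001893 m
Confined: Δh_c = ΔV/(S·A) = 56000/(1.4 × 10^-5 × 1.74 × 10^8) = 22.99 m

Δh_u ≈ 0.00189 m; Δh_c ≈ 23 m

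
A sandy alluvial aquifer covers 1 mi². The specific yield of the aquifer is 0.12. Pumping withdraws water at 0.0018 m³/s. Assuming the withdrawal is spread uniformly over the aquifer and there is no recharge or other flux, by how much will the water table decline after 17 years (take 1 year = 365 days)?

A = 1 mi² = 2.59 × 10^6 m²
Q = 0.0018 m³/s = 155.5 m³/d
t = 17 years = 6205 d
ΔV = Q × t = 155.5 m³/d × 6205 d = 9.65 × 10^5 m³
Δh = ΔV / (Sy × A) = 9.65 × 10^5 / (0.12 × 2.59 × 10^6) = 3.105 m

Δh ≈ 3.1 m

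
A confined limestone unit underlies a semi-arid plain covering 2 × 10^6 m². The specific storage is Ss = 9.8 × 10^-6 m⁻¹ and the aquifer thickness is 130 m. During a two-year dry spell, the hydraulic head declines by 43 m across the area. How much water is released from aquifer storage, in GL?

S = Ss × b = 9.8 × 10^-6 m⁻¹ × 130 m = 1.274 × 10^-3
ΔV = S × A × Δh = 0.001274 × 2 × 10^6 m² × 43 m = 1.096 × 10^5 m³
ΔV = 1.096 × 10^5 m³ = 0.1096 GL

ΔV ≈ 0.11 GL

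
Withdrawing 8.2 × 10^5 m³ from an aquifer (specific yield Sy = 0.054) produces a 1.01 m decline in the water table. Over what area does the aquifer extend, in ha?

A = ΔV / (Sy × Δh) = 8.2 × 10^5 / (0.054 × 1.01) = 1.503 × 10^7 m²
A = 1.503 × 10^7 m² = 1503 ha

A ≈ 1500 ha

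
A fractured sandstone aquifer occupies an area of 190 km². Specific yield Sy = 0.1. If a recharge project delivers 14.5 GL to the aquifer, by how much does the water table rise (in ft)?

Δh ≈ 2.5 ft

A = 190 km² = 1.9 × 10^8 m²
ΔV = 14.5 GL = 1.45 × 10^7 m³
Δh = ΔV / (Sy × A) = 1.45 × 10^7 m³ / (0.1 × 1.9 × 10^8 m²) = 0.7632 m
Δh = 0.7632 m = 2.504 ft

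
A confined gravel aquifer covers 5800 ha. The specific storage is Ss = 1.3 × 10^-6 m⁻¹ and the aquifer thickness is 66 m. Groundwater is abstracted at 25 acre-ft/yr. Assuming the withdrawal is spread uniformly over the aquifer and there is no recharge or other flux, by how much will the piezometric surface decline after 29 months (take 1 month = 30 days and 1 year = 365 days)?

Δh ≈ 14.8 m

S = Ss × b = 1.3 × 10^-6 m⁻¹ × 66 m = 8.58 × 10^-5
A = 5800 ha = 5.8 × 10^7 m²
Q = 25 acre-ft/yr = 84.49 m³/d
t = 29 months = 870 d
ΔV = Q × t = 84.49 m³/d × 870 d = 73500 m³
Δh = ΔV / (S × A) = 73500 / (8.58 × 10^-5 × 5.8 × 10^7) = 14.77 m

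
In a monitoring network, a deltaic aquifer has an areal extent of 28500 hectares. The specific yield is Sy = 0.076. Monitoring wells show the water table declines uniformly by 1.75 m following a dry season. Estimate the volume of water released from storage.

A = 28500 hectares = 2.85 × 10^8 m²
ΔV = Sy × A × Δh = 0.076 × 2.85 × 10^8 m² × 1.75 m = 3.791 × 10^7 m³

ΔV ≈ 3.79 × 10^7 m³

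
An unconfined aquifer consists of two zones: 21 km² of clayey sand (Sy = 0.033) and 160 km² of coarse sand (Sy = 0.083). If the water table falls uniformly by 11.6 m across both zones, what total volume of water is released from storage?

A₁ = 21 km² = 2.1 × 10^7 m²; A₂ = 160 km² = 1.6 × 10^8 m²
ΔV₁ = 0.033 × 2.1 × 10^7 × 11.6 = 8.039 × 10^6 m³
ΔV₂ = 0.083 × 1.6 × 10^8 × 11.6 = 1.54 × 10^8 m³
ΔV = ΔV₁ + ΔV₂ = 1.621 × 10^8 m³

ΔV ≈ 1.62 × 10^8 m³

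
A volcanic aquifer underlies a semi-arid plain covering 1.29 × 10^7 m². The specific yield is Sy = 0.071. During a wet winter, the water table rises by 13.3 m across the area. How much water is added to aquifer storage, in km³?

ΔV = Sy × A × Δh = 0.071 × 1.29 × 10^7 m² × 13.3 m = 1.218 × 10^7 m³
ΔV = 1.218 × 10^7 m³ = 0.01218 km³

ΔV ≈ 0.0122 km³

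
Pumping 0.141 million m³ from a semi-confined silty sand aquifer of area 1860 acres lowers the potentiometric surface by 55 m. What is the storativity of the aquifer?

S ≈ 3.4 × 10^-4

A = 1860 acres = 7.527 × 10^6 m²
ΔV = 0.141 million m³ = 1.41 × 10^5 m³
S = ΔV / (A × Δh) = 1.41 × 10^5 m³ / (7.527 × 10^6 m² × 55 m) = 3.406 × 10^-4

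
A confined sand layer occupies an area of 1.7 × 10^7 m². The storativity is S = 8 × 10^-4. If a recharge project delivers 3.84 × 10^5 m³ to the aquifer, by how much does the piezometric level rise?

Δh = ΔV / (S × A) = 3.84 × 10^5 m³ / (8 × 10^-4 × 1.7 × 10^7 m²) = 28.24 m

Δh ≈ 28.2 m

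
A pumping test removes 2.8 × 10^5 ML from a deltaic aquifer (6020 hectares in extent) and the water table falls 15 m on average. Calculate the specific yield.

A = 6020 hectares = 6.02 × 10^7 m²
ΔV = 2.8 × 10^5 ML = 2.8 × 10^8 m³
Sy = ΔV / (A × Δh) = 2.8 × 10^8 m³ / (6.02 × 10^7 m² × 15 m) = 0.3101

Sy ≈ 0.31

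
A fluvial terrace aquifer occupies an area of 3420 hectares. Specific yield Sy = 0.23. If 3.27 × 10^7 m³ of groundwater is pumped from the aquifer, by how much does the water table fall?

Δh ≈ 4.16 m

A = 3420 hectares = 3.42 × 10^7 m²
Δh = ΔV / (Sy × A) = 3.27 × 10^7 m³ / (0.23 × 3.42 × 10^7 m²) = 4.157 m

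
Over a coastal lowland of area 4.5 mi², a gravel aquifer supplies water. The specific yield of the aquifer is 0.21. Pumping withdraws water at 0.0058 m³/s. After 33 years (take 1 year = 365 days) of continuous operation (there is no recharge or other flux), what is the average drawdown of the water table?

Δh ≈ 2.47 m

A = 4.5 mi² = 1.165 × 10^7 m²
Q = 0.0058 m³/s = 501.1 m³/d
t = 33 years = 12040 d
ΔV = Q × t = 501.1 m³/d × 12040 d = 6.036 × 10^6 m³
Δh = ΔV / (Sy × A) = 6.036 × 10^6 / (0.21 × 1.165 × 10^7) = 2.466 m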